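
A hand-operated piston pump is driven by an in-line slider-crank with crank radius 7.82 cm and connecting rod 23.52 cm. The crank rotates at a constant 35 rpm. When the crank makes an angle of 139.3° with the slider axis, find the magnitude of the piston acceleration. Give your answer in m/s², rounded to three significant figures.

0.733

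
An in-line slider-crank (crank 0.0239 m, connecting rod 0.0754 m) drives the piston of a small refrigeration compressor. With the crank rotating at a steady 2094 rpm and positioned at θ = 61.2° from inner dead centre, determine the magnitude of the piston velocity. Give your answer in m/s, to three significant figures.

ω = 2π·2094/60 = 219.3 rad/s
For an in-line slider-crank, x = r cosθ + √(L² − r² sin²θ), so v = −rω sinθ·[1 + r cosθ/√(L² − r² sin²θ)].
With r = 0.0239 m, L = 0.0754 m, θ = 61.2°: √(L² − r² sin²θ) = 0.072433 m.
v = −0.0239·219.3·0.87631·[1 + 0.0239·0.48175/0.072433] = -5.3226 m/s.
|v| = 5.3226 m/s.

5.32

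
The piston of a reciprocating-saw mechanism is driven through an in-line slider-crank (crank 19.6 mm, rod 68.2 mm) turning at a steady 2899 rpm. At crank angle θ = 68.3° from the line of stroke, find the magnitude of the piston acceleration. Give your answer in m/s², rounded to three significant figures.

282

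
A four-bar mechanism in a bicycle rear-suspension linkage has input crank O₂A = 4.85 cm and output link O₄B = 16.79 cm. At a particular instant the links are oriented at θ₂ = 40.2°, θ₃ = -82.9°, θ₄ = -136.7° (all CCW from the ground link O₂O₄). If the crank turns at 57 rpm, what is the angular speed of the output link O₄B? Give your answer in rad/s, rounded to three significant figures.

1.79

ω₂ = 5.969 rad/s (from 57 rpm).
Differentiating the loop-closure r₂e^{iθ₂}+r₃e^{iθ₃}=r₁+r₄e^{iθ₄} gives r₂ω₂e^{iθ₂}+r₃ω₃e^{iθ₃}=r₄ω₄e^{iθ₄}.
Eliminating the other unknown: ω₄ = r₂ω₂ sin(θ₂−θ₃) / [r₄ sin(θ₄−θ₃)].
Numerator sine = +0.83772; denominator sine = -0.80696.
Result = 0.0485·5.969·(+0.83772) / (0.1679·(-0.80696)) = -1.7899 rad/s; magnitude 1.7899 rad/s.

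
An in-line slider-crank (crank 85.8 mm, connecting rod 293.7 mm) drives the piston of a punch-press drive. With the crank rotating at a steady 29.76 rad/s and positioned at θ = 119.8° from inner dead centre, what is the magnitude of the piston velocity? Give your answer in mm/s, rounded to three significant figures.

ω = 29.76 rad/s
For an in-line slider-crank, x = r cosθ + √(L² − r² sin²θ), so v = −rω sinθ·[1 + r cosθ/√(L² − r² sin²θ)].
With r = 0.0858 m, L = 0.2937 m, θ = 119.8°: √(L² − r² sin²θ) = 0.28411 m.
v = −0.0858·29.76·0.86777·[1 + 0.0858·-0.49697/0.28411] = -1.8832 m/s.
|v| = 1.8832 m/s = 1883.2 mm/s.

1880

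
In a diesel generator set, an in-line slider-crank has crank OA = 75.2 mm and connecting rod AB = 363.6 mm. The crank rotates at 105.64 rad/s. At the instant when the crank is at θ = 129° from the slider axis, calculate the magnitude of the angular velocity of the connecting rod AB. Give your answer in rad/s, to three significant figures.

ω = 105.6 rad/s
The rod makes angle φ with the slider axis where L sinφ = r sinθ; differentiating, L cosφ·φ̇ = r ω cosθ.
L cosφ = √(L² − r² sin²θ) = 0.35887 m.
|ω_rod| = r ω |cosθ| / √(L² − r² sin²θ) = 0.0752·105.6·0.62932/0.35887 = 13.931 rad/s.

13.9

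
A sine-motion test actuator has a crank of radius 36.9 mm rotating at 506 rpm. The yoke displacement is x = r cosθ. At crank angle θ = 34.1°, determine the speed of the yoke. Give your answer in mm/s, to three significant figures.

1100

ω = 52.99 rad/s (from 506 rpm).
x = r cosθ ⇒ ẋ = −rω sinθ.
|v| = rω|sinθ| = 0.0369·52.99·|sin 34.1°| = 1.0962 m/s = 1096.2 mm/s.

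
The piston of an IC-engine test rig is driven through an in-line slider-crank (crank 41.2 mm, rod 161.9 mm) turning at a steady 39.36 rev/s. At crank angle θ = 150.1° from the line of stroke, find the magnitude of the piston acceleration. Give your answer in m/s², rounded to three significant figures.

1850

ω = 2π·39.4 = 247.3 rad/s
x(θ) = r cosθ + √(L² − r² sin²θ); with ω constant, a = ω²·d²x/dθ².
d²x/dθ² = −r cosθ − r²(cos2θ)/√u − r⁴ sin²2θ/(4u^{3/2}),  u = L² − r² sin²θ = 0.0257898 m².
Substituting r = 0.0412 m, L = 0.1619 m, θ = 150.1°: d²x/dθ² = +0.030269 m.
a = ω²·d²x/dθ² = (247.3)²·(+0.030269) = +1851.3 m/s²;  |a| = 1851.3 m/s².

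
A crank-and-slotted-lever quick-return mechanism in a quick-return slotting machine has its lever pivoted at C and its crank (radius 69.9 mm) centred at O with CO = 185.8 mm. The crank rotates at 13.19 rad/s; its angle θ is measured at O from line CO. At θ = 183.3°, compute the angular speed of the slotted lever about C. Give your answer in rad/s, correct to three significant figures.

ω = 13.19 rad/s
Crank pin A relative to C: A = (d + r cosθ, r sinθ); lever angle φ = atan2(r sinθ, d + r cosθ).
Differentiating tanφ: φ̇ = rω(d cosθ + r)/(d² + r² + 2dr cosθ).
d² + r² + 2dr cosθ = |CA|² = 0.0134759 m²;  d cosθ + r = -0.11559 m.
|ω_lever| = |0.0699·13.19·-0.11559| / 0.0134759 = 7.9085 rad/s.

7.91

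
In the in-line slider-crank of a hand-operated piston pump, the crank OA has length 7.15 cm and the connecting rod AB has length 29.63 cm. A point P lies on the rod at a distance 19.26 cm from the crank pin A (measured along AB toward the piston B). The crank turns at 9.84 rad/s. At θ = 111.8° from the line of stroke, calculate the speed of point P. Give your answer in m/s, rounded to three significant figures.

0.621

ω = 9.84 rad/s.  Crank-pin speed |V_A| = rω = 0.70356 m/s, perpendicular to OA.
Rod angle: sinφ = −(r/L) sinθ ⇒ φ = -12.947°; ω_rod = −rω cosθ/√(L²−r²sin²θ) = +0.90481 rad/s.
V_P = V_A + ω_rod × AP, with AP = 0.1926 m along the rod.
Components: V_Px = −rω sinθ − a·ω_rod·sinφ = -0.6142 m/s;  V_Py = rω cosθ + a·ω_rod·cosφ = -0.091443 m/s.
|V_P| = √(V_Px² + V_Py²) = 0.62097 m/s.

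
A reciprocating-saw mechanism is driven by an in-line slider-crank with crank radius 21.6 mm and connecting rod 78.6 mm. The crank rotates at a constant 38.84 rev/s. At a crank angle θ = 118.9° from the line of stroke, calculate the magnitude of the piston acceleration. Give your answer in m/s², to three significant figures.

811

ω = 2π·38.8 = 244 rad/s
x(θ) = r cosθ + √(L² − r² sin²θ); with ω constant, a = ω²·d²x/dθ².
d²x/dθ² = −r cosθ − r²(cos2θ)/√u − r⁴ sin²2θ/(4u^{3/2}),  u = L² − r² sin²θ = 0.00582037 m².
Substituting r = 0.0216 m, L = 0.0786 m, θ = 118.9°: d²x/dθ² = +0.01361 m.
a = ω²·d²x/dθ² = (244)²·(+0.01361) = +810.54 m/s²;  |a| = 810.54 m/s².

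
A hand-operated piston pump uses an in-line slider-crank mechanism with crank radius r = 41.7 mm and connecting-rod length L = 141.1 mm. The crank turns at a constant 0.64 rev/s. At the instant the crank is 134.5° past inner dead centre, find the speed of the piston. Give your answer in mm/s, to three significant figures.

ω = 2π·0.64 = 4.021 rad/s
For an in-line slider-crank, x = r cosθ + √(L² − r² sin²θ), so v = −rω sinθ·[1 + r cosθ/√(L² − r² sin²θ)].
With r = 0.0417 m, L = 0.1411 m, θ = 134.5°: √(L² − r² sin²θ) = 0.13793 m.
v = −0.0417·4.021·0.71325·[1 + 0.0417·-0.70091/0.13793] = -0.094258 m/s.
|v| = 0.094258 m/s = 94.258 mm/s.

94.3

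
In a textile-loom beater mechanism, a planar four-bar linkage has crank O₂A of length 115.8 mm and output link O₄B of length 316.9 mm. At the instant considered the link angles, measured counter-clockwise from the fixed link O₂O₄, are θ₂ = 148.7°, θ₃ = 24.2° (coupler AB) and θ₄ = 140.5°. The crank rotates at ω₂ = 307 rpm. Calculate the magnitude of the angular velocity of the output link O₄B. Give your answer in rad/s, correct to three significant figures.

10.8

ω₂ = 32.15 rad/s (from 307 rpm).
Differentiating the loop-closure r₂e^{iθ₂}+r₃e^{iθ₃}=r₁+r₄e^{iθ₄} gives r₂ω₂e^{iθ₂}+r₃ω₃e^{iθ₃}=r₄ω₄e^{iθ₄}.
Eliminating the other unknown: ω₄ = r₂ω₂ sin(θ₂−θ₃) / [r₄ sin(θ₄−θ₃)].
Numerator sine = +0.82413; denominator sine = +0.89649.
Result = 0.1158·32.15·(+0.82413) / (0.3169·(+0.89649)) = +10.799 rad/s; magnitude 10.799 rad/s.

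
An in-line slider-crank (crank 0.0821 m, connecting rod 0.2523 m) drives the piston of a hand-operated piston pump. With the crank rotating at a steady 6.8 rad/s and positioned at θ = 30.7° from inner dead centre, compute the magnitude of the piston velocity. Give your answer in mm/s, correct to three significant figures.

366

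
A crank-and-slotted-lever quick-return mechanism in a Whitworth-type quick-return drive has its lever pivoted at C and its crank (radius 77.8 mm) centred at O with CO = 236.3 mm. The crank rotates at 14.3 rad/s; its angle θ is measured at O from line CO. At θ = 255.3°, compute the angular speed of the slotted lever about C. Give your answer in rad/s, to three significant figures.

0.378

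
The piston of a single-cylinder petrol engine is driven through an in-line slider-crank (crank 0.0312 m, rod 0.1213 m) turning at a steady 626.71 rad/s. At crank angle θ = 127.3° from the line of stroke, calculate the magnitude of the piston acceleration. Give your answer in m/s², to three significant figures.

ω = 626.7 rad/s
x(θ) = r cosθ + √(L² − r² sin²θ); with ω constant, a = ω²·d²x/dθ².
d²x/dθ² = −r cosθ − r²(cos2θ)/√u − r⁴ sin²2θ/(4u^{3/2}),  u = L² − r² sin²θ = 0.0140977 m².
Substituting r = 0.0312 m, L = 0.1213 m, θ = 127.3°: d²x/dθ² = +0.020952 m.
a = ω²·d²x/dθ² = (626.7)²·(+0.020952) = +8229.4 m/s²;  |a| = 8229.4 m/s².

8230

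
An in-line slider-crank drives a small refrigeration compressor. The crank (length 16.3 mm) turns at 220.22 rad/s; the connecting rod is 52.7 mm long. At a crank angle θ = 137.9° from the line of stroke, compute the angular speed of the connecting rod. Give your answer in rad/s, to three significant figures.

ω = 220.2 rad/s
The rod makes angle φ with the slider axis where L sinφ = r sinθ; differentiating, L cosφ·φ̇ = r ω cosθ.
L cosφ = √(L² − r² sin²θ) = 0.051555 m.
|ω_rod| = r ω |cosθ| / √(L² − r² sin²θ) = 0.0163·220.2·0.74198/0.051555 = 51.662 rad/s.

51.7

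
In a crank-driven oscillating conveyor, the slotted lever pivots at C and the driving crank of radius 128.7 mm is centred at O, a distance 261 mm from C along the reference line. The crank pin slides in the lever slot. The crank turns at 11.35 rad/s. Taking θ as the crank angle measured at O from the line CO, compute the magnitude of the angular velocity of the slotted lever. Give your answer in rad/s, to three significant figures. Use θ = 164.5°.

ω = 11.35 rad/s
Crank pin A relative to C: A = (d + r cosθ, r sinθ); lever angle φ = atan2(r sinθ, d + r cosθ).
Differentiating tanφ: φ̇ = rω(d cosθ + r)/(d² + r² + 2dr cosθ).
d² + r² + 2dr cosθ = |CA|² = 0.0199466 m²;  d cosθ + r = -0.12281 m.
|ω_lever| = |0.1287·11.35·-0.12281| / 0.0199466 = 8.9935 rad/s.

8.99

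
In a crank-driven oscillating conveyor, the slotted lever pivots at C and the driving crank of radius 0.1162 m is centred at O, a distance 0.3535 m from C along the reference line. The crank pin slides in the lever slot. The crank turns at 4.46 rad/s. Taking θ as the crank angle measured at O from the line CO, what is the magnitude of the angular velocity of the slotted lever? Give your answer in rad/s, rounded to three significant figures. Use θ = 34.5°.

ω = 4.46 rad/s
Crank pin A relative to C: A = (d + r cosθ, r sinθ); lever angle φ = atan2(r sinθ, d + r cosθ).
Differentiating tanφ: φ̇ = rω(d cosθ + r)/(d² + r² + 2dr cosθ).
d² + r² + 2dr cosθ = |CA|² = 0.206169 m²;  d cosθ + r = +0.40753 m.
|ω_lever| = |0.1162·4.46·+0.40753| / 0.206169 = 1.0244 rad/s.

1.02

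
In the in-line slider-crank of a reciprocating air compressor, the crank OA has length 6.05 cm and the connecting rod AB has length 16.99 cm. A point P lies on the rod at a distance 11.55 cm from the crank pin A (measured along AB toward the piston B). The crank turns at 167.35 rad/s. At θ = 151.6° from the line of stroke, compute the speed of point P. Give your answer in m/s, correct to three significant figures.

4.73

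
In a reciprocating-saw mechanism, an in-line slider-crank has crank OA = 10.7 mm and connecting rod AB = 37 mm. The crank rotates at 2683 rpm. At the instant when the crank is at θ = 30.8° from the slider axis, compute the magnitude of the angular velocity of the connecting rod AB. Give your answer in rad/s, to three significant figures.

70.6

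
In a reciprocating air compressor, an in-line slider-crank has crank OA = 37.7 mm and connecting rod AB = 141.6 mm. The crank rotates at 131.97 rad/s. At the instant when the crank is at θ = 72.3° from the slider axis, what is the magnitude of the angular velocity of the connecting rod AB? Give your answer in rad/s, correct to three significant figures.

11.0

ω = 132 rad/s
The rod makes angle φ with the slider axis where L sinφ = r sinθ; differentiating, L cosφ·φ̇ = r ω cosθ.
L cosφ = √(L² − r² sin²θ) = 0.13697 m.
|ω_rod| = r ω |cosθ| / √(L² − r² sin²θ) = 0.0377·132·0.30403/0.13697 = 11.044 rad/s.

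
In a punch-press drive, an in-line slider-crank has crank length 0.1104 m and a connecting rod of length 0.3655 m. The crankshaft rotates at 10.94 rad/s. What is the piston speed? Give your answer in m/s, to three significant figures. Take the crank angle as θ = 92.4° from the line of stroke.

ω = 10.94 rad/s
For an in-line slider-crank, x = r cosθ + √(L² − r² sin²θ), so v = −rω sinθ·[1 + r cosθ/√(L² − r² sin²θ)].
With r = 0.1104 m, L = 0.3655 m, θ = 92.4°: √(L² − r² sin²θ) = 0.34846 m.
v = −0.1104·10.94·0.99912·[1 + 0.1104·-0.04188/0.34846] = -1.1907 m/s.
|v| = 1.1907 m/s.

1.19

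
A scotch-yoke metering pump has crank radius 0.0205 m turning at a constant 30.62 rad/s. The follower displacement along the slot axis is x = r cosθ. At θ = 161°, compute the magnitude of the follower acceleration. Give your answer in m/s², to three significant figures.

18.2

ω = 30.62 rad/s
x = r cosθ ⇒ ẍ = −rω² cosθ (ω constant).
|a| = rω²|cosθ| = 0.0205·(30.62)²·|cos 161°| = 18.173 m/s².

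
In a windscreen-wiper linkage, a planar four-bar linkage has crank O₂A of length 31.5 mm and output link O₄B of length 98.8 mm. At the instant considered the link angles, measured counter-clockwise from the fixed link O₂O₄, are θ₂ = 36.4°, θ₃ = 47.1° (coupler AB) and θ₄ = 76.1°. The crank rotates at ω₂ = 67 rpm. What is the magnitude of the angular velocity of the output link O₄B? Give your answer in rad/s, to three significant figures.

0.857

ω₂ = 7.016 rad/s (from 67 rpm).
Differentiating the loop-closure r₂e^{iθ₂}+r₃e^{iθ₃}=r₁+r₄e^{iθ₄} gives r₂ω₂e^{iθ₂}+r₃ω₃e^{iθ₃}=r₄ω₄e^{iθ₄}.
Eliminating the other unknown: ω₄ = r₂ω₂ sin(θ₂−θ₃) / [r₄ sin(θ₄−θ₃)].
Numerator sine = -0.18567; denominator sine = +0.48481.
Result = 0.0315·7.016·(-0.18567) / (0.0988·(+0.48481)) = -0.85668 rad/s; magnitude 0.85668 rad/s.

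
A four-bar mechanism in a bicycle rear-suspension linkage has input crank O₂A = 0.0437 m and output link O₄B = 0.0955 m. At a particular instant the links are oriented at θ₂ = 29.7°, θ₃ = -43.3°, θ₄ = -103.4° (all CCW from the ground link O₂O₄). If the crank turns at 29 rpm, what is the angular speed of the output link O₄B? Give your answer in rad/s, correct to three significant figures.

ω₂ = 3.037 rad/s (from 29 rpm).
Differentiating the loop-closure r₂e^{iθ₂}+r₃e^{iθ₃}=r₁+r₄e^{iθ₄} gives r₂ω₂e^{iθ₂}+r₃ω₃e^{iθ₃}=r₄ω₄e^{iθ₄}.
Eliminating the other unknown: ω₄ = r₂ω₂ sin(θ₂−θ₃) / [r₄ sin(θ₄−θ₃)].
Numerator sine = +0.95630; denominator sine = -0.86690.
Result = 0.0437·3.037·(+0.95630) / (0.0955·(-0.86690)) = -1.533 rad/s; magnitude 1.533 rad/s.

1.53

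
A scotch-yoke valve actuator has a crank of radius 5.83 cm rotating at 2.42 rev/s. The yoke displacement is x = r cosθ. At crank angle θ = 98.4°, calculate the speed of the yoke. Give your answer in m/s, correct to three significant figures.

0.877

ω = 15.21 rad/s (from 2.42 rev/s).
x = r cosθ ⇒ ẋ = −rω sinθ.
|v| = rω|sinθ| = 0.0583·15.21·|sin 98.4°| = 0.87696 m/s.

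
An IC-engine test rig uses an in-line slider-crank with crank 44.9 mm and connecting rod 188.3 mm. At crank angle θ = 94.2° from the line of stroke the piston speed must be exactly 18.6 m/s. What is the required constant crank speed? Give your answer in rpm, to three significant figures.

For an in-line slider-crank, |v_piston| = rω|sinθ|·[1 + r cosθ/√(L² − r² sin²θ)].
With r = 0.0449 m, L = 0.1883 m, θ = 94.2°: the bracketed kinematic factor |dx/dθ| = 0.043974 m.
ω = v/|dx/dθ| = 18.6/0.043974 = 422.97 rad/s.
N = 60ω/(2π) = 4039.1 rpm.

4040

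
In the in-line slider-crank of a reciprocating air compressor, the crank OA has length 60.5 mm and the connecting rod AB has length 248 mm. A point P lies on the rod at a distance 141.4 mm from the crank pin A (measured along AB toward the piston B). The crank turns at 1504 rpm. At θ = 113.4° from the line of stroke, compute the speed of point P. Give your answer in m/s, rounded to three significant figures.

ω = 157.5 rad/s.  Crank-pin speed |V_A| = rω = 9.5287 m/s, perpendicular to OA.
Rod angle: sinφ = −(r/L) sinθ ⇒ φ = -12.937°; ω_rod = −rω cosθ/√(L²−r²sin²θ) = +15.657 rad/s.
V_P = V_A + ω_rod × AP, with AP = 0.1414 m along the rod.
Components: V_Px = −rω sinθ − a·ω_rod·sinφ = -8.2493 m/s;  V_Py = rω cosθ + a·ω_rod·cosφ = -1.6266 m/s.
|V_P| = √(V_Px² + V_Py²) = 8.4082 m/s.

8.41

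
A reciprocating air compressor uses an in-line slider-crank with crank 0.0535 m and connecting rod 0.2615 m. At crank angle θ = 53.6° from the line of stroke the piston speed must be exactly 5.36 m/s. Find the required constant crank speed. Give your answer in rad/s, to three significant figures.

For an in-line slider-crank, |v_piston| = rω|sinθ|·[1 + r cosθ/√(L² − r² sin²θ)].
With r = 0.0535 m, L = 0.2615 m, θ = 53.6°: the bracketed kinematic factor |dx/dθ| = 0.048362 m.
ω = v/|dx/dθ| = 5.36/0.048362 = 110.83 rad/s.

111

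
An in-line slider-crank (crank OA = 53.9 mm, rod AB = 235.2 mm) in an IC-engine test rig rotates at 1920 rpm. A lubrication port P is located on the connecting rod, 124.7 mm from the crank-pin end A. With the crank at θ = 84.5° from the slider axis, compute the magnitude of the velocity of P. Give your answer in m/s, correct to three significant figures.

ω = 201.1 rad/s.  Crank-pin speed |V_A| = rω = 10.837 m/s, perpendicular to OA.
Rod angle: sinφ = −(r/L) sinθ ⇒ φ = -13.186°; ω_rod = −rω cosθ/√(L²−r²sin²θ) = -4.5358 rad/s.
V_P = V_A + ω_rod × AP, with AP = 0.1247 m along the rod.
Components: V_Px = −rω sinθ − a·ω_rod·sinφ = -10.916 m/s;  V_Py = rω cosθ + a·ω_rod·cosφ = +0.488 m/s.
|V_P| = √(V_Px² + V_Py²) = 10.927 m/s.

10.9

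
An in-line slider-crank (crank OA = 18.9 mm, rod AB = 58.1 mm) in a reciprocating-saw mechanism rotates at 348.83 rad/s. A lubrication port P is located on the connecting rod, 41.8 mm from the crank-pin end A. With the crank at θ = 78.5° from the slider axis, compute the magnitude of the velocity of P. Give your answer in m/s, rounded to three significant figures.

ω = 348.8 rad/s.  Crank-pin speed |V_A| = rω = 6.5929 m/s, perpendicular to OA.
Rod angle: sinφ = −(r/L) sinθ ⇒ φ = -18.589°; ω_rod = −rω cosθ/√(L²−r²sin²θ) = -23.868 rad/s.
V_P = V_A + ω_rod × AP, with AP = 0.0418 m along the rod.
Components: V_Px = −rω sinθ − a·ω_rod·sinφ = -6.7786 m/s;  V_Py = rω cosθ + a·ω_rod·cosφ = +0.36876 m/s.
|V_P| = √(V_Px² + V_Py²) = 6.7886 m/s.

6.79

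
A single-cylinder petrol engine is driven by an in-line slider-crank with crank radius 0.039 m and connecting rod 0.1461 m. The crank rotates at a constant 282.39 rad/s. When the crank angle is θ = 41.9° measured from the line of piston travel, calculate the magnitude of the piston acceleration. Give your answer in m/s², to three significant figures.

2420

ω = 282.4 rad/s
x(θ) = r cosθ + √(L² − r² sin²θ); with ω constant, a = ω²·d²x/dθ².
d²x/dθ² = −r cosθ − r²(cos2θ)/√u − r⁴ sin²2θ/(4u^{3/2}),  u = L² − r² sin²θ = 0.0206668 m².
Substituting r = 0.039 m, L = 0.1461 m, θ = 41.9°: d²x/dθ² = -0.030363 m.
a = ω²·d²x/dθ² = (282.4)²·(-0.030363) = -2421.3 m/s²;  |a| = 2421.3 m/s².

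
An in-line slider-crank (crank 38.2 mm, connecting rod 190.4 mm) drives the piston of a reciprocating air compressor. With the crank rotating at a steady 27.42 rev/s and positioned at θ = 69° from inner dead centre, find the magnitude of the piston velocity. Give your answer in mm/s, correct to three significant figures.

ω = 2π·27.4 = 172.3 rad/s
For an in-line slider-crank, x = r cosθ + √(L² − r² sin²θ), so v = −rω sinθ·[1 + r cosθ/√(L² − r² sin²θ)].
With r = 0.0382 m, L = 0.1904 m, θ = 69°: √(L² − r² sin²θ) = 0.18703 m.
v = −0.0382·172.3·0.93358·[1 + 0.0382·0.35837/0.18703] = -6.5939 m/s.
|v| = 6.5939 m/s = 6593.9 mm/s.

6590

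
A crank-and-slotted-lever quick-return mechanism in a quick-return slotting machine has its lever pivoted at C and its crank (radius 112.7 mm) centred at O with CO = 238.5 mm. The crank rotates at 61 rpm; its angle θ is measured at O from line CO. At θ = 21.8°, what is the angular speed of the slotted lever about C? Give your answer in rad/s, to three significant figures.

2.01

ω = 6.388 rad/s (from 61 rpm).
Crank pin A relative to C: A = (d + r cosθ, r sinθ); lever angle φ = atan2(r sinθ, d + r cosθ).
Differentiating tanφ: φ̇ = rω(d cosθ + r)/(d² + r² + 2dr cosθ).
d² + r² + 2dr cosθ = |CA|² = 0.119497 m²;  d cosθ + r = +0.33414 m.
|ω_lever| = |0.1127·6.388·+0.33414| / 0.119497 = 2.0131 rad/s.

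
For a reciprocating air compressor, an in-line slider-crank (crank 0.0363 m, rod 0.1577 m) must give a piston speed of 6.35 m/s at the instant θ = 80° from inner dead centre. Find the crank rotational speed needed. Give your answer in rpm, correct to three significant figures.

1630

For an in-line slider-crank, |v_piston| = rω|sinθ|·[1 + r cosθ/√(L² − r² sin²θ)].
With r = 0.0363 m, L = 0.1577 m, θ = 80°: the bracketed kinematic factor |dx/dθ| = 0.037216 m.
ω = v/|dx/dθ| = 6.35/0.037216 = 170.63 rad/s.
N = 60ω/(2π) = 1629.4 rpm.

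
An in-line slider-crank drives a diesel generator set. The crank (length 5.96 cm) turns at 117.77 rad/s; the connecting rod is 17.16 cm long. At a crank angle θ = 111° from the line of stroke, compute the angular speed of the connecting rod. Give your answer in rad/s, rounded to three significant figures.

15.5

ω = 117.8 rad/s
The rod makes angle φ with the slider axis where L sinφ = r sinθ; differentiating, L cosφ·φ̇ = r ω cosθ.
L cosφ = √(L² − r² sin²θ) = 0.16233 m.
|ω_rod| = r ω |cosθ| / √(L² − r² sin²θ) = 0.0596·117.8·0.35837/0.16233 = 15.496 rad/s.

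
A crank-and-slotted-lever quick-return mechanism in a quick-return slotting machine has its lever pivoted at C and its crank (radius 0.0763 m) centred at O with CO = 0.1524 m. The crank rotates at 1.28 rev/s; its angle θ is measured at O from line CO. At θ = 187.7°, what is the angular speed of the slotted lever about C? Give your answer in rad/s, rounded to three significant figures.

7.64

ω = 8.042 rad/s (from 1.28 rev/s).
Crank pin A relative to C: A = (d + r cosθ, r sinθ); lever angle φ = atan2(r sinθ, d + r cosθ).
Differentiating tanφ: φ̇ = rω(d cosθ + r)/(d² + r² + 2dr cosθ).
d² + r² + 2dr cosθ = |CA|² = 0.00600091 m²;  d cosθ + r = -0.074726 m.
|ω_lever| = |0.0763·8.042·-0.074726| / 0.00600091 = 7.6413 rad/s.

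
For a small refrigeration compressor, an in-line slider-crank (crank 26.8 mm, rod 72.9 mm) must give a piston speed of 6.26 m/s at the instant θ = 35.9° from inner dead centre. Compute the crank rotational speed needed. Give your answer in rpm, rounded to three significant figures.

For an in-line slider-crank, |v_piston| = rω|sinθ|·[1 + r cosθ/√(L² − r² sin²θ)].
With r = 0.0268 m, L = 0.0729 m, θ = 35.9°: the bracketed kinematic factor |dx/dθ| = 0.020507 m.
ω = v/|dx/dθ| = 6.26/0.020507 = 305.26 rad/s.
N = 60ω/(2π) = 2915 rpm.

2920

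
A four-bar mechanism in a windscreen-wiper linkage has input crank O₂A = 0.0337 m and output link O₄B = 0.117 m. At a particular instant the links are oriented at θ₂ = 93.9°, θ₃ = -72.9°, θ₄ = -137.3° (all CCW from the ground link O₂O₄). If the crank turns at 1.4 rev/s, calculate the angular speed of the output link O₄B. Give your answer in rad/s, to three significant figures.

0.642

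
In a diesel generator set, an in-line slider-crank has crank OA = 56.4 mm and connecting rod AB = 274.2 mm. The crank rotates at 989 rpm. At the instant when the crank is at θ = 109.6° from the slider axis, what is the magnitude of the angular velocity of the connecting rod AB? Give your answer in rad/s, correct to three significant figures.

ω = 103.6 rad/s (converted from 989 rpm).
The rod makes angle φ with the slider axis where L sinφ = r sinθ; differentiating, L cosφ·φ̇ = r ω cosθ.
L cosφ = √(L² − r² sin²θ) = 0.269 m.
|ω_rod| = r ω |cosθ| / √(L² − r² sin²θ) = 0.0564·103.6·0.33545/0.269 = 7.2841 rad/s.

7.28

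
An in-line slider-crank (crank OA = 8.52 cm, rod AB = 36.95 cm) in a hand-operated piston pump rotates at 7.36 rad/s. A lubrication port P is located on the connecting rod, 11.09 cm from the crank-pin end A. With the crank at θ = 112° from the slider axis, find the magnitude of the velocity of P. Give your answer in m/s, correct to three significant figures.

ω = 7.36 rad/s.  Crank-pin speed |V_A| = rω = 0.62707 m/s, perpendicular to OA.
Rod angle: sinφ = −(r/L) sinθ ⇒ φ = -12.345°; ω_rod = −rω cosθ/√(L²−r²sin²θ) = +0.65078 rad/s.
V_P = V_A + ω_rod × AP, with AP = 0.1109 m along the rod.
Components: V_Px = −rω sinθ − a·ω_rod·sinφ = -0.56598 m/s;  V_Py = rω cosθ + a·ω_rod·cosφ = -0.1644 m/s.
|V_P| = √(V_Px² + V_Py²) = 0.58937 m/s.

0.589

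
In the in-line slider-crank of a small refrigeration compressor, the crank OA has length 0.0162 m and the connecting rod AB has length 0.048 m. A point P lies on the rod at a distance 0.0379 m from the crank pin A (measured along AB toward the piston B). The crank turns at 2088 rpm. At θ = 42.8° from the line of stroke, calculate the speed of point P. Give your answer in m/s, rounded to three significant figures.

ω = 218.7 rad/s.  Crank-pin speed |V_A| = rω = 3.5422 m/s, perpendicular to OA.
Rod angle: sinφ = −(r/L) sinθ ⇒ φ = -13.257°; ω_rod = −rω cosθ/√(L²−r²sin²θ) = -55.629 rad/s.
V_P = V_A + ω_rod × AP, with AP = 0.0379 m along the rod.
Components: V_Px = −rω sinθ − a·ω_rod·sinφ = -2.8902 m/s;  V_Py = rω cosθ + a·ω_rod·cosφ = +0.54688 m/s.
|V_P| = √(V_Px² + V_Py²) = 2.9415 m/s.

2.94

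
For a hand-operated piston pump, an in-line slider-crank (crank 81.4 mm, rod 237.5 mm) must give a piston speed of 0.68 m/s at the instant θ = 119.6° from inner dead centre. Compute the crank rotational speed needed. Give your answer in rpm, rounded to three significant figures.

For an in-line slider-crank, |v_piston| = rω|sinθ|·[1 + r cosθ/√(L² − r² sin²θ)].
With r = 0.0814 m, L = 0.2375 m, θ = 119.6°: the bracketed kinematic factor |dx/dθ| = 0.058225 m.
ω = v/|dx/dθ| = 0.68/0.058225 = 11.679 rad/s.
N = 60ω/(2π) = 111.53 rpm.

112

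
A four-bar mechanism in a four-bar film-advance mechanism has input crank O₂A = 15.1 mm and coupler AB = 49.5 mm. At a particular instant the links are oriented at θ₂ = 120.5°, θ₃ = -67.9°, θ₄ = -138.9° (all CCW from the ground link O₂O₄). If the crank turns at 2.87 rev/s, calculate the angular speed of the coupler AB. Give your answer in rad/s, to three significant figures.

ω₂ = 18.03 rad/s (from 2.87 rev/s).
Differentiating the loop-closure r₂e^{iθ₂}+r₃e^{iθ₃}=r₁+r₄e^{iθ₄} gives r₂ω₂e^{iθ₂}+r₃ω₃e^{iθ₃}=r₄ω₄e^{iθ₄}.
Eliminating the other unknown: ω₃ = r₂ω₂ sin(θ₄−θ₂) / [r₃ sin(θ₃−θ₄)].
Numerator sine = +0.98294; denominator sine = +0.94552.
Result = 0.0151·18.03·(+0.98294) / (0.0495·(+0.94552)) = +5.7186 rad/s; magnitude 5.7186 rad/s.

5.72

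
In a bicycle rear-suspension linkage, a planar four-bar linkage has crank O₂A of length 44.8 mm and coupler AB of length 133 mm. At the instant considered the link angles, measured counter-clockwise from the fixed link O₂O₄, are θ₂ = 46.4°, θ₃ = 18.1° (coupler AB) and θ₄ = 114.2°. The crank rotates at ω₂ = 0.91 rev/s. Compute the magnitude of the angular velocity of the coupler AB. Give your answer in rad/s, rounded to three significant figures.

ω₂ = 5.718 rad/s (from 0.91 rev/s).
Differentiating the loop-closure r₂e^{iθ₂}+r₃e^{iθ₃}=r₁+r₄e^{iθ₄} gives r₂ω₂e^{iθ₂}+r₃ω₃e^{iθ₃}=r₄ω₄e^{iθ₄}.
Eliminating the other unknown: ω₃ = r₂ω₂ sin(θ₄−θ₂) / [r₃ sin(θ₃−θ₄)].
Numerator sine = +0.92587; denominator sine = -0.99434.
Result = 0.0448·5.718·(+0.92587) / (0.133·(-0.99434)) = -1.7933 rad/s; magnitude 1.7933 rad/s.

1.79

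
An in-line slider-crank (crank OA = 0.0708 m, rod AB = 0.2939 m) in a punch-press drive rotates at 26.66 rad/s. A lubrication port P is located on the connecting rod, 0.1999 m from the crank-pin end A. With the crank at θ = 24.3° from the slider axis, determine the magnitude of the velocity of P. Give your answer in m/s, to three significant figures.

ω = 26.66 rad/s.  Crank-pin speed |V_A| = rω = 1.8875 m/s, perpendicular to OA.
Rod angle: sinφ = −(r/L) sinθ ⇒ φ = -5.689°; ω_rod = −rω cosθ/√(L²−r²sin²θ) = -5.8823 rad/s.
V_P = V_A + ω_rod × AP, with AP = 0.1999 m along the rod.
Components: V_Px = −rω sinθ − a·ω_rod·sinφ = -0.89331 m/s;  V_Py = rω cosθ + a·ω_rod·cosφ = +0.55021 m/s.
|V_P| = √(V_Px² + V_Py²) = 1.0492 m/s.

1.05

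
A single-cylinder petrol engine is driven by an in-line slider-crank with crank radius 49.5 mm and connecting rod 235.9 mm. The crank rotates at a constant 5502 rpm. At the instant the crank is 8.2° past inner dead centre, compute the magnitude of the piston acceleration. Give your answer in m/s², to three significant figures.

ω = 2π·5502/60 = 576.2 rad/s
x(θ) = r cosθ + √(L² − r² sin²θ); with ω constant, a = ω²·d²x/dθ².
d²x/dθ² = −r cosθ − r²(cos2θ)/√u − r⁴ sin²2θ/(4u^{3/2}),  u = L² − r² sin²θ = 0.055599 m².
Substituting r = 0.0495 m, L = 0.2359 m, θ = 8.2°: d²x/dθ² = -0.058972 m.
a = ω²·d²x/dθ² = (576.2)²·(-0.058972) = -19577 m/s²;  |a| = 19577 m/s².

19600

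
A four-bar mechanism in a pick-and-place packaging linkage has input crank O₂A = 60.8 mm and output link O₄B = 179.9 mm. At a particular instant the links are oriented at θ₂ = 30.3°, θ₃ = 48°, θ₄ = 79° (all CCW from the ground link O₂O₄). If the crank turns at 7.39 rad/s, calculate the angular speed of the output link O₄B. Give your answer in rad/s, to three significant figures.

1.47

ω₂ = 7.39 rad/s
Differentiating the loop-closure r₂e^{iθ₂}+r₃e^{iθ₃}=r₁+r₄e^{iθ₄} gives r₂ω₂e^{iθ₂}+r₃ω₃e^{iθ₃}=r₄ω₄e^{iθ₄}.
Eliminating the other unknown: ω₄ = r₂ω₂ sin(θ₂−θ₃) / [r₄ sin(θ₄−θ₃)].
Numerator sine = -0.30403; denominator sine = +0.51504.
Result = 0.0608·7.39·(-0.30403) / (0.1799·(+0.51504)) = -1.4743 rad/s; magnitude 1.4743 rad/s.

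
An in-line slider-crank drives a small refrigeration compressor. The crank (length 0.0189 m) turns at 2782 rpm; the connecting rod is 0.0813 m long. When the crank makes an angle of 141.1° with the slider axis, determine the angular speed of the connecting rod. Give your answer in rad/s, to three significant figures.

ω = 291.3 rad/s (converted from 2782 rpm).
The rod makes angle φ with the slider axis where L sinφ = r sinθ; differentiating, L cosφ·φ̇ = r ω cosθ.
L cosφ = √(L² − r² sin²θ) = 0.080429 m.
|ω_rod| = r ω |cosθ| / √(L² − r² sin²θ) = 0.0189·291.3·0.77824/0.080429 = 53.278 rad/s.

53.3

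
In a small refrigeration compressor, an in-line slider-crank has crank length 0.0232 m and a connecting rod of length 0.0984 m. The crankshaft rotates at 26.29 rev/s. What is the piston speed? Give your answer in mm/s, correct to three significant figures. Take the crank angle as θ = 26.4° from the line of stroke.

2070

ω = 2π·26.3 = 165.2 rad/s
For an in-line slider-crank, x = r cosθ + √(L² − r² sin²θ), so v = −rω sinθ·[1 + r cosθ/√(L² − r² sin²θ)].
With r = 0.0232 m, L = 0.0984 m, θ = 26.4°: √(L² − r² sin²θ) = 0.097858 m.
v = −0.0232·165.2·0.44464·[1 + 0.0232·0.89571/0.097858] = -2.0658 m/s.
|v| = 2.0658 m/s = 2065.8 mm/s.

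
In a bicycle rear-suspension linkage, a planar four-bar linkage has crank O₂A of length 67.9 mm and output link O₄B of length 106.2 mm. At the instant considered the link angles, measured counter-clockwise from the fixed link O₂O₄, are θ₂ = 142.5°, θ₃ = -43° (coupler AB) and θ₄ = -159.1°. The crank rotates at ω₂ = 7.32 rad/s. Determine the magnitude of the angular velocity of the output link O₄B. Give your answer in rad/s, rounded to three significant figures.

0.500

ω₂ = 7.32 rad/s
Differentiating the loop-closure r₂e^{iθ₂}+r₃e^{iθ₃}=r₁+r₄e^{iθ₄} gives r₂ω₂e^{iθ₂}+r₃ω₃e^{iθ₃}=r₄ω₄e^{iθ₄}.
Eliminating the other unknown: ω₄ = r₂ω₂ sin(θ₂−θ₃) / [r₄ sin(θ₄−θ₃)].
Numerator sine = -0.09585; denominator sine = -0.89803.
Result = 0.0679·7.32·(-0.09585) / (0.1062·(-0.89803)) = +0.4995 rad/s; magnitude 0.4995 rad/s.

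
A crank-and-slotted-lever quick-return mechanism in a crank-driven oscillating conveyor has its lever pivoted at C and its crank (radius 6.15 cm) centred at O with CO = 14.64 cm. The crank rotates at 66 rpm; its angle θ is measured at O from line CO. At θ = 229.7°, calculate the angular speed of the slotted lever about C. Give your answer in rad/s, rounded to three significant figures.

ω = 6.912 rad/s (from 66 rpm).
Crank pin A relative to C: A = (d + r cosθ, r sinθ); lever angle φ = atan2(r sinθ, d + r cosθ).
Differentiating tanφ: φ̇ = rω(d cosθ + r)/(d² + r² + 2dr cosθ).
d² + r² + 2dr cosθ = |CA|² = 0.0135683 m²;  d cosθ + r = -0.03319 m.
|ω_lever| = |0.0615·6.912·-0.03319| / 0.0135683 = 1.0397 rad/s.

1.04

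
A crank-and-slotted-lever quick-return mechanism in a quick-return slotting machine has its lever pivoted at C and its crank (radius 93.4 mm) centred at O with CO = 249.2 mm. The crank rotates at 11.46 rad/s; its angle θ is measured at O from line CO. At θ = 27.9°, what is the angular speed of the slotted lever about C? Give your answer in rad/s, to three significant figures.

ω = 11.46 rad/s
Crank pin A relative to C: A = (d + r cosθ, r sinθ); lever angle φ = atan2(r sinθ, d + r cosθ).
Differentiating tanφ: φ̇ = rω(d cosθ + r)/(d² + r² + 2dr cosθ).
d² + r² + 2dr cosθ = |CA|² = 0.111964 m²;  d cosθ + r = +0.31363 m.
|ω_lever| = |0.0934·11.46·+0.31363| / 0.111964 = 2.9983 rad/s.

3.00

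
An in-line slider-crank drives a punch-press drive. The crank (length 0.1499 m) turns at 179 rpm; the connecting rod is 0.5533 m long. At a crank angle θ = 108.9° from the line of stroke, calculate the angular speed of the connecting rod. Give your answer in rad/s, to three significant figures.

1.70

ω = 18.74 rad/s (converted from 179 rpm).
The rod makes angle φ with the slider axis where L sinφ = r sinθ; differentiating, L cosφ·φ̇ = r ω cosθ.
L cosφ = √(L² − r² sin²θ) = 0.53482 m.
|ω_rod| = r ω |cosθ| / √(L² − r² sin²θ) = 0.1499·18.74·0.32392/0.53482 = 1.7018 rad/s.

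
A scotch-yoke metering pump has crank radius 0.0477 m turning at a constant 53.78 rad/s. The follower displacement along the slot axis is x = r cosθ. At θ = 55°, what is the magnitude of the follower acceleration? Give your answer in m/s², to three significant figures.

ω = 53.78 rad/s
x = r cosθ ⇒ ẍ = −rω² cosθ (ω constant).
|a| = rω²|cosθ| = 0.0477·(53.78)²·|cos 55°| = 79.132 m/s².

79.1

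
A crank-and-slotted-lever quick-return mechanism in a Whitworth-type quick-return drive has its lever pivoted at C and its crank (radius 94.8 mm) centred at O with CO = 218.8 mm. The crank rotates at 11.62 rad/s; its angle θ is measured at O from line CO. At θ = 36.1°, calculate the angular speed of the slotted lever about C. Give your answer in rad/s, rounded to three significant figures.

3.31

ω = 11.62 rad/s
Crank pin A relative to C: A = (d + r cosθ, r sinθ); lever angle φ = atan2(r sinθ, d + r cosθ).
Differentiating tanφ: φ̇ = rω(d cosθ + r)/(d² + r² + 2dr cosθ).
d² + r² + 2dr cosθ = |CA|² = 0.0903795 m²;  d cosθ + r = +0.27159 m.
|ω_lever| = |0.0948·11.62·+0.27159| / 0.0903795 = 3.3102 rad/s.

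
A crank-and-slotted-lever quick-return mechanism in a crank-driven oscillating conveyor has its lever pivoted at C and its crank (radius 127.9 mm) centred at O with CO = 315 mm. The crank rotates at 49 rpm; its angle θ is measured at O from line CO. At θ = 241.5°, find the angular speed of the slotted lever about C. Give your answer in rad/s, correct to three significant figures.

0.191

ω = 5.131 rad/s (from 49 rpm).
Crank pin A relative to C: A = (d + r cosθ, r sinθ); lever angle φ = atan2(r sinθ, d + r cosθ).
Differentiating tanφ: φ̇ = rω(d cosθ + r)/(d² + r² + 2dr cosθ).
d² + r² + 2dr cosθ = |CA|² = 0.0771354 m²;  d cosθ + r = -0.022405 m.
|ω_lever| = |0.1279·5.131·-0.022405| / 0.0771354 = 0.19063 rad/s.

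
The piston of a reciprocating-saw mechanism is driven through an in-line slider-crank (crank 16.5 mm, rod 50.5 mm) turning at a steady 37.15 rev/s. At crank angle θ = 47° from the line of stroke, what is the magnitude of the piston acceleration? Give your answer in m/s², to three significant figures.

ω = 2π·37.1 = 233.4 rad/s
x(θ) = r cosθ + √(L² − r² sin²θ); with ω constant, a = ω²·d²x/dθ².
d²x/dθ² = −r cosθ − r²(cos2θ)/√u − r⁴ sin²2θ/(4u^{3/2}),  u = L² − r² sin²θ = 0.00240463 m².
Substituting r = 0.0165 m, L = 0.0505 m, θ = 47°: d²x/dθ² = -0.011022 m.
a = ω²·d²x/dθ² = (233.4)²·(-0.011022) = -600.54 m/s²;  |a| = 600.54 m/s².

601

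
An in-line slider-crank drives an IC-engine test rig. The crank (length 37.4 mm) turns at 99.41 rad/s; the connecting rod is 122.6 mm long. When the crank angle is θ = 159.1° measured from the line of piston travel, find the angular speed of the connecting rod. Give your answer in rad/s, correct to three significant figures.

ω = 99.41 rad/s
The rod makes angle φ with the slider axis where L sinφ = r sinθ; differentiating, L cosφ·φ̇ = r ω cosθ.
L cosφ = √(L² − r² sin²θ) = 0.12187 m.
|ω_rod| = r ω |cosθ| / √(L² − r² sin²θ) = 0.0374·99.41·0.93420/0.12187 = 28.5 rad/s.

28.5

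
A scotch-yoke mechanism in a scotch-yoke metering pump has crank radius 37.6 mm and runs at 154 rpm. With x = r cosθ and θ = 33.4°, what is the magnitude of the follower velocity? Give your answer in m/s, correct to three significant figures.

0.334

ω = 16.13 rad/s (from 154 rpm).
x = r cosθ ⇒ ẋ = −rω sinθ.
|v| = rω|sinθ| = 0.0376·16.13·|sin 33.4°| = 0.33379 m/s.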